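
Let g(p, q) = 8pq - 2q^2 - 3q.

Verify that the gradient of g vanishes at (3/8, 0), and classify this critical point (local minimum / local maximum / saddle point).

∇g = (8q, 8p - 4q - 3); substituting (3/8, 0) gives ∇g = (0, 0), so (3/8, 0) is indeed a critical point.
The Hessian of g is constant: H = [[0, 8], [8, -4]].
det(H) = 0·(-4) − 8² = -64.
Since det(H) < 0, H is indefinite and the critical point is a saddle point.

saddle point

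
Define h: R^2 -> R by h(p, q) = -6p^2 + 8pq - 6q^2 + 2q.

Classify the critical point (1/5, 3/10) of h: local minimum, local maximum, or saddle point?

The Hessian of h is constant: H = [[-12, 8], [8, -12]].
det(H) = (-12)·(-12) − 8² = 80.
det(H) > 0 and tr(H) = -24 < 0, so H is negative definite and the point is a local maximum.

local maximum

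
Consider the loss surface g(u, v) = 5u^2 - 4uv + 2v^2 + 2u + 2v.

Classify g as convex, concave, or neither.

g is quadratic, so its Hessian is the constant matrix H = [[10, -4], [-4, 4]].
det(H) = 24, tr(H) = 14.
det(H) > 0 and tr(H) > 0, so H is positive definite everywhere: convex.

convex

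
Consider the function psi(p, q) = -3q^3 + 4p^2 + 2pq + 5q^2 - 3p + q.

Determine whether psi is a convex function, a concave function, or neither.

neither

The term -3q^3 is cubic, so the Hessian is not constant.
∂²psi/∂q² = -18q + 10, which takes both signs as q varies (negative for sufficiently large q). A diagonal entry of the Hessian changing sign means the Hessian is neither positive- nor negative-semidefinite on all of R^2.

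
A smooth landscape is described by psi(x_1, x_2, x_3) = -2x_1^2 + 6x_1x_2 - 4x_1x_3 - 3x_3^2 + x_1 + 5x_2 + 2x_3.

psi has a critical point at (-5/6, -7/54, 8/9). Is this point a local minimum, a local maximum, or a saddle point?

saddle point

The Hessian is constant: H = [[-4, 6, -4], [6, 0, 0], [-4, 0, -6]].
Leading principal minors: Δ₁ = -4, Δ₂ = -36, Δ₃ = 216.
The minors fit neither the all-positive nor the alternating-sign pattern, so H is indefinite: a saddle point.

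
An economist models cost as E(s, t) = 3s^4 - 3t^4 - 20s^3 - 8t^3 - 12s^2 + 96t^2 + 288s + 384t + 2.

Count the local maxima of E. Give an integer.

2

E separates as a function of s plus a function of t, so ∇E=0 decouples.
∂E/∂s = 12(s - 4)(s - 3)(s + 2) = 0 at s ∈ {-2, 3, 4}; ∂E/∂t = -12(t - 4)(t + 2)(t + 4) = 0 at t ∈ {-4, -2, 4}.
The Hessian is diagonal: diag(E_ss, E_tt). Second derivatives: E_ss(-2)=360, E_ss(3)=-60, E_ss(4)=72; E_tt(-4)=-192, E_tt(-2)=144, E_tt(4)=-576.
Local maxima occur where both diagonal entries negative: (3, -4), (3, 4). Count: 2.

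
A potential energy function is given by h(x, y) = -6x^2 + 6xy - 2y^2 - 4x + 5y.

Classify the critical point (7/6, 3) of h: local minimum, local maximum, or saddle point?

local maximum

The Hessian of h is constant: H = [[-12, 6], [6, -4]].
det(H) = (-12)·(-4) − 6² = 12.
det(H) > 0 and tr(H) = -16 < 0, so H is negative definite and the point is a local maximum.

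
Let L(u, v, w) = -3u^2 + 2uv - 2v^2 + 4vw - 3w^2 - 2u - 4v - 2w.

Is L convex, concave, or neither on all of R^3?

L is quadratic, so its Hessian is the constant matrix H = [[-6, 2, 0], [2, -4, 4], [0, 4, -6]].
Leading principal minors: -6, 20, -24.
Signs alternate −, +, − ⇒ H ≺ 0 ⇒ concave.

concave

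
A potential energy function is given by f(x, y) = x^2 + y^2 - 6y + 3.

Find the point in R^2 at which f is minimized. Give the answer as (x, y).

f(x,y) separates as P(x) + Q(y) + 3, so its minimum is min P + min Q + 3.
P'(x) = 2x vanishes at x ∈ {0}; Q'(y) = 2y - 6 vanishes at y ∈ {3}.
Local minima of P (where P''>0): P(0)=0. Local minima of Q: Q(3)=-9.
So the global minimum of f is P(0) + Q(3) + 3 = 0 − 9 + 3 = -6, attained at (0, 3).

(0, 3)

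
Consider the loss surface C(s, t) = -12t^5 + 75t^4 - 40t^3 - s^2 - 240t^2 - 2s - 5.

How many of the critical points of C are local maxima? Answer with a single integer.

2

C separates as a function of s plus a function of t, so ∇C=0 decouples.
∂C/∂s = -2(s + 1) = 0 at s ∈ {-1}; ∂C/∂t = -60t(t - 4)(t - 2)(t + 1) = 0 at t ∈ {-1, 0, 2, 4}.
The Hessian is diagonal: diag(C_ss, C_tt). Second derivatives: C_ss(-1)=-2; C_tt(-1)=900, C_tt(0)=-480, C_tt(2)=720, C_tt(4)=-2400.
Local maxima occur where both diagonal entries negative: (-1, 0), (-1, 4). Count: 2.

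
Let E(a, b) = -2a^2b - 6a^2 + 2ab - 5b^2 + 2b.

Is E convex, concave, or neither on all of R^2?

The term -2a^2b is cubic, so the Hessian is not constant.
∂²E/∂a² = -4b - 12, which takes both signs as b varies (negative for sufficiently large b). A diagonal entry of the Hessian changing sign means the Hessian is neither positive- nor negative-semidefinite on all of R^2.

neither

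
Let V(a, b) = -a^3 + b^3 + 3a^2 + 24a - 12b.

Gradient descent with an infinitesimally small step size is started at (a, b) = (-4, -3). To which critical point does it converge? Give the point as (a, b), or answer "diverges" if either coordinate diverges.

diverges

V is separable, so gradient descent decouples: a follows -∂V/∂a, b follows -∂V/∂b.
∂V/∂a = -3(a - 4)(a + 2); at a=-4 this is -48, so a increases.
∂V/∂b = 3(b - 2)(b + 2); at b=-3 this is 15, so b decreases.
The b-coordinate has no critical point in that direction and runs off to infinity.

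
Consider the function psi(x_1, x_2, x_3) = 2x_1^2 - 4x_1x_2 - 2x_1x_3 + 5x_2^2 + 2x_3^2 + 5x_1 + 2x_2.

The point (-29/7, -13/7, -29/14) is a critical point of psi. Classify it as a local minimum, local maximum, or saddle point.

local minimum

The Hessian is constant: H = [[4, -4, -2], [-4, 10, 0], [-2, 0, 4]].
Leading principal minors: Δ₁ = 4, Δ₂ = 24, Δ₃ = 56.
All leading minors are positive, so H is positive definite: a local minimum.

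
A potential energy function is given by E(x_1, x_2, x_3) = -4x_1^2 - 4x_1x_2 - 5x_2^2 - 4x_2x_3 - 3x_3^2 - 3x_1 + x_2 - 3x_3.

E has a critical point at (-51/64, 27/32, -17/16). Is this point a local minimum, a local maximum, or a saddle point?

local maximum

The Hessian is constant: H = [[-8, -4, 0], [-4, -10, -4], [0, -4, -6]].
Leading principal minors: Δ₁ = -8, Δ₂ = 64, Δ₃ = -256.
The minors alternate sign starting negative (−, +, −), so H is negative definite: a local maximum.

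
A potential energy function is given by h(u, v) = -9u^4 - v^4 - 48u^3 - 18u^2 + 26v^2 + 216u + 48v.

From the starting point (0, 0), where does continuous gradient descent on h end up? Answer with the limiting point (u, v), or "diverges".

(-2, -1)

h is separable, so gradient descent decouples: u follows -∂h/∂u, v follows -∂h/∂v.
∂h/∂u = -36(u - 1)(u + 2)(u + 3); at u=0 this is 216, so u decreases.
∂h/∂v = -4(v - 4)(v + 1)(v + 3); at v=0 this is 48, so v decreases.
u converges to its nearest critical value -2 (a local min of the u-part); v converges to -1. The iterate converges to (-2, -1).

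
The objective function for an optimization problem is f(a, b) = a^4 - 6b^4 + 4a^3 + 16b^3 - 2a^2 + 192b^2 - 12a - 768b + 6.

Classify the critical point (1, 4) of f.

The mixed partial ∂²f/∂a∂b is 0, so the Hessian at any point is diag(f_aa, f_bb) = diag(4(3a^2 + 6a - 1), 24(-3b^2 + 4b + 16)).
At (1, 4): H = diag(32, -384).
The eigenvalues have opposite signs, so H is indefinite: a saddle point.

saddle point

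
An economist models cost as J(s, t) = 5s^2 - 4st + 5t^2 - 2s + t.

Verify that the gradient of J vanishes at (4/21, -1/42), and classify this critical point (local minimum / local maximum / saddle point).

∇J = (10s - 4t - 2, -4s + 10t + 1); substituting (4/21, -1/42) gives ∇J = (0, 0), so (4/21, -1/42) is indeed a critical point.
The Hessian of J is constant: H = [[10, -4], [-4, 10]].
det(H) = 10·10 − (-4)² = 84.
det(H) > 0 and tr(H) = 20 > 0, so H is positive definite and the point is a local minimum.

local minimum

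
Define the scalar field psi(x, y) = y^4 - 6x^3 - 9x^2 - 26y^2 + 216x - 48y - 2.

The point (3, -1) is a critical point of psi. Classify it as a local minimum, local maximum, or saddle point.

The mixed partial ∂²psi/∂x∂y is 0, so the Hessian at any point is diag(psi_xx, psi_yy) = diag(-18(2x + 1), 4(3y^2 - 13)).
At (3, -1): H = diag(-126, -40).
Both eigenvalues are negative, so H is negative definite: a local maximum.

local maximum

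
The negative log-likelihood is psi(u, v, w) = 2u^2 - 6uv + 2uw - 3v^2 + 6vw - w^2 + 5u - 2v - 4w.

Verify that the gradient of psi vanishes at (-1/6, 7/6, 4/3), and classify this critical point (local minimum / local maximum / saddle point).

∇psi = (4u - 6v + 2w + 5, -6u - 6v + 6w - 2, 2u + 6v - 2w - 4); substituting (-1/6, 7/6, 4/3) gives ∇psi = (0, 0, 0), so (-1/6, 7/6, 4/3) is indeed a critical point.
The Hessian is constant: H = [[4, -6, 2], [-6, -6, 6], [2, 6, -2]].
Leading principal minors: Δ₁ = 4, Δ₂ = -60, Δ₃ = -144.
The minors fit neither the all-positive nor the alternating-sign pattern, so H is indefinite: a saddle point.

saddle point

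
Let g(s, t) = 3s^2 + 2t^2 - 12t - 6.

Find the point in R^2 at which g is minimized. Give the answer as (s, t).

g(s,t) separates as P(s) + Q(t) − 6, so its minimum is min P + min Q − 6.
P'(s) = 6s vanishes at s ∈ {0}; Q'(t) = 4(t - 3) vanishes at t ∈ {3}.
Local minima of P (where P''>0): P(0)=0. Local minima of Q: Q(3)=-18.
So the global minimum of g is P(0) + Q(3) − 6 = 0 − 18 − 6 = -24, attained at (0, 3).

(0, 3)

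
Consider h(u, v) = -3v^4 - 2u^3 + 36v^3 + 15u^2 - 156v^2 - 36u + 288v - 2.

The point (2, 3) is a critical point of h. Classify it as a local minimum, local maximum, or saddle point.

The mixed partial ∂²h/∂u∂v is 0, so the Hessian at any point is diag(h_uu, h_vv) = diag(6(-2u + 5), 12(-3v^2 + 18v - 26)).
At (2, 3): H = diag(6, 12).
Both eigenvalues are positive, so H is positive definite: a local minimum.

local minimum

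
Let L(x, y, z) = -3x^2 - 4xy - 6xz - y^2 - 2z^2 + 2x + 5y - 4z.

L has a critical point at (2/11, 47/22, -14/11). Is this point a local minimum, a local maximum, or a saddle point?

saddle point

The Hessian is constant: H = [[-6, -4, -6], [-4, -2, 0], [-6, 0, -4]].
Leading principal minors: Δ₁ = -6, Δ₂ = -4, Δ₃ = 88.
The minors fit neither the all-positive nor the alternating-sign pattern, so H is indefinite: a saddle point.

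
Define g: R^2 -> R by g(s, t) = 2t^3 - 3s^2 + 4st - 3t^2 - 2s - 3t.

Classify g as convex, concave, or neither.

neither

The term 2t^3 is cubic, so the Hessian is not constant.
∂²g/∂t² = 12t - 6, which takes both signs as t varies (negative for sufficiently negative t). A diagonal entry of the Hessian changing sign means the Hessian is neither positive- nor negative-semidefinite on all of R^2.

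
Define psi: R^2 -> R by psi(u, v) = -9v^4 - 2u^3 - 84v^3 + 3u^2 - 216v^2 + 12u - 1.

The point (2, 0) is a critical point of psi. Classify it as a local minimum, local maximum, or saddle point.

local maximum

The mixed partial ∂²psi/∂u∂v is 0, so the Hessian at any point is diag(psi_uu, psi_vv) = diag(6(-2u + 1), -36(3v^2 + 14v + 12)).
At (2, 0): H = diag(-18, -432).
Both eigenvalues are negative, so H is negative definite: a local maximum.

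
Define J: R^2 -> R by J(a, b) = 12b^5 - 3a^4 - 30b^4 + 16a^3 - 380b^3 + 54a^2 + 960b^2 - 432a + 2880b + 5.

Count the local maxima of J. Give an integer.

J separates as a function of a plus a function of b, so ∇J=0 decouples.
∂J/∂a = -12(a - 4)(a - 3)(a + 3) = 0 at a ∈ {-3, 3, 4}; ∂J/∂b = 60(b - 4)(b - 3)(b + 1)(b + 4) = 0 at b ∈ {-4, -1, 3, 4}.
The Hessian is diagonal: diag(J_aa, J_bb). Second derivatives: J_aa(-3)=-504, J_aa(3)=72, J_aa(4)=-84; J_bb(-4)=-10080, J_bb(-1)=3600, J_bb(3)=-1680, J_bb(4)=2400.
Local maxima occur where both diagonal entries negative: (-3, -4), (-3, 3), (4, -4), (4, 3). Count: 4.

4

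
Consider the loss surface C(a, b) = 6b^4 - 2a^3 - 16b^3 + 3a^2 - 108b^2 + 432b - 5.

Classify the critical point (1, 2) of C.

The mixed partial ∂²C/∂a∂b is 0, so the Hessian at any point is diag(C_aa, C_bb) = diag(6(-2a + 1), 24(3b^2 - 4b - 9)).
At (1, 2): H = diag(-6, -120).
Both eigenvalues are negative, so H is negative definite: a local maximum.

local maximum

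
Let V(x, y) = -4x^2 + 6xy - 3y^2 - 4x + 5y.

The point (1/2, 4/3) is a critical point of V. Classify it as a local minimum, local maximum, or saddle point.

The Hessian of V is constant: H = [[-8, 6], [6, -6]].
det(H) = (-8)·(-6) − 6² = 12.
det(H) > 0 and tr(H) = -14 < 0, so H is negative definite and the point is a local maximum.

local maximum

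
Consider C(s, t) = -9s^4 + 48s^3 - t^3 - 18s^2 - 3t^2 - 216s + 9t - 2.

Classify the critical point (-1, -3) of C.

saddle point

The mixed partial ∂²C/∂s∂t is 0, so the Hessian at any point is diag(C_ss, C_tt) = diag(36(-3s^2 + 8s - 1), -6(t + 1)).
At (-1, -3): H = diag(-432, 12).
The eigenvalues have opposite signs, so H is indefinite: a saddle point.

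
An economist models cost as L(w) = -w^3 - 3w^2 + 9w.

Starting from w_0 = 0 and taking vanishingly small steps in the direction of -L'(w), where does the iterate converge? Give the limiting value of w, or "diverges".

L'(w) = -3(w - 1)(w + 3), so L'(0) = 9.
Gradient descent moves in the -L' direction, i.e. w is decreasing.
The nearest critical point in that direction is w = -3, where L'' = 12 > 0 (a local minimum). The iterate converges there.

-3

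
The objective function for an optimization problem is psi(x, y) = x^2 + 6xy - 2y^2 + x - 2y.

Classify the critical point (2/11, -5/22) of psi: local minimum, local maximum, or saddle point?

saddle point

The Hessian of psi is constant: H = [[2, 6], [6, -4]].
det(H) = 2·(-4) − 6² = -44.
Since det(H) < 0, H is indefinite and the critical point is a saddle point.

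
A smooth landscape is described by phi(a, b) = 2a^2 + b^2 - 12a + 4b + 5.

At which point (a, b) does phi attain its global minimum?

phi(a,b) separates as P(a) + Q(b) + 5, so its minimum is min P + min Q + 5.
P'(a) = 4a - 12 vanishes at a ∈ {3}; Q'(b) = 2b + 4 vanishes at b ∈ {-2}.
Local minima of P (where P''>0): P(3)=-18. Local minima of Q: Q(-2)=-4.
So the global minimum of phi is P(3) + Q(-2) + 5 = -18 − 4 + 5 = -17, attained at (3, -2).

(3, -2)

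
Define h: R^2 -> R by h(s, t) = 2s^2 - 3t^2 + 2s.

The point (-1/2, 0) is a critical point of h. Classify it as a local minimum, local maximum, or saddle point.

saddle point

The Hessian of h is constant: H = [[4, 0], [0, -6]].
det(H) = 4·(-6) − 0² = -24.
Since det(H) < 0, H is indefinite and the critical point is a saddle point.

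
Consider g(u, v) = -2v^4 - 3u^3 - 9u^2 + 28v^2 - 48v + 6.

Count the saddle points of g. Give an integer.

g separates as a function of u plus a function of v, so ∇g=0 decouples.
∂g/∂u = -9u(u + 2) = 0 at u ∈ {-2, 0}; ∂g/∂v = -8(v - 2)(v - 1)(v + 3) = 0 at v ∈ {-3, 1, 2}.
The Hessian is diagonal: diag(g_uu, g_vv). Second derivatives: g_uu(-2)=18, g_uu(0)=-18; g_vv(-3)=-160, g_vv(1)=32, g_vv(2)=-40.
Saddle points occur where the two diagonal entries have opposite signs: (-2, -3), (-2, 2), (0, 1). Count: 3.

3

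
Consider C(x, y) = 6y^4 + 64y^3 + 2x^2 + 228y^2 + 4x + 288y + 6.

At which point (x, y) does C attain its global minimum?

(-1, -1)

C(x,y) separates as P(x) + Q(y) + 6, so its minimum is min P + min Q + 6.
P'(x) = 4x + 4 vanishes at x ∈ {-1}; Q'(y) = 24(y + 1)(y + 3)(y + 4) vanishes at y ∈ {-4, -3, -1}.
Local minima of P (where P''>0): P(-1)=-2. Local minima of Q: Q(-4)=-64, Q(-1)=-118.
So the global minimum of C is P(-1) + Q(-1) + 6 = -2 − 118 + 6 = -114, attained at (-1, -1).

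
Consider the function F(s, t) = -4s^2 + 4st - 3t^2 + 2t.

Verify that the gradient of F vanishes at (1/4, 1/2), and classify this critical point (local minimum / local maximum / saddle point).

local maximum

∇F = (-8s + 4t, 4s - 6t + 2); substituting (1/4, 1/2) gives ∇F = (0, 0), so (1/4, 1/2) is indeed a critical point.
The Hessian of F is constant: H = [[-8, 4], [4, -6]].
det(H) = (-8)·(-6) − 4² = 32.
det(H) > 0 and tr(H) = -14 < 0, so H is negative definite and the point is a local maximum.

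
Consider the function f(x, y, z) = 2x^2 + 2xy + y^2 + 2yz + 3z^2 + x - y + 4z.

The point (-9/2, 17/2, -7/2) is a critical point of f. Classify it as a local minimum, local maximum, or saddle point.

The Hessian is constant: H = [[4, 2, 0], [2, 2, 2], [0, 2, 6]].
Leading principal minors: Δ₁ = 4, Δ₂ = 4, Δ₃ = 8.
All leading minors are positive, so H is positive definite: a local minimum.

local minimum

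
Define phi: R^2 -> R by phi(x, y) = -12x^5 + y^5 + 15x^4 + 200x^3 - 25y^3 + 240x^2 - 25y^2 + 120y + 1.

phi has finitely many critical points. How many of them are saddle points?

8

phi separates as a function of x plus a function of y, so ∇phi=0 decouples.
∂phi/∂x = -60x(x - 4)(x + 1)(x + 2) = 0 at x ∈ {-2, -1, 0, 4}; ∂phi/∂y = 5(y - 4)(y - 1)(y + 2)(y + 3) = 0 at y ∈ {-3, -2, 1, 4}.
The Hessian is diagonal: diag(phi_xx, phi_yy). Second derivatives: phi_xx(-2)=720, phi_xx(-1)=-300, phi_xx(0)=480, phi_xx(4)=-7200; phi_yy(-3)=-140, phi_yy(-2)=90, phi_yy(1)=-180, phi_yy(4)=630.
Saddle points occur where the two diagonal entries have opposite signs: (-2, -3), (-2, 1), (-1, -2), (-1, 4), (0, -3), (0, 1), (4, -2), (4, 4). Count: 8.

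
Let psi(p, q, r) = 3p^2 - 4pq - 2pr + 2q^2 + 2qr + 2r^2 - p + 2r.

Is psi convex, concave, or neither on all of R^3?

convex

psi is quadratic, so its Hessian is the constant matrix H = [[6, -4, -2], [-4, 4, 2], [-2, 2, 4]].
Leading principal minors: 6, 8, 24.
All positive ⇒ H ≻ 0 ⇒ convex.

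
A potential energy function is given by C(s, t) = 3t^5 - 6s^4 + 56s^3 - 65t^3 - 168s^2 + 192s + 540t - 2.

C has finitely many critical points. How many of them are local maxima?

4

C separates as a function of s plus a function of t, so ∇C=0 decouples.
∂C/∂s = -24(s - 4)(s - 2)(s - 1) = 0 at s ∈ {1, 2, 4}; ∂C/∂t = 15(t - 3)(t - 2)(t + 2)(t + 3) = 0 at t ∈ {-3, -2, 2, 3}.
The Hessian is diagonal: diag(C_ss, C_tt). Second derivatives: C_ss(1)=-72, C_ss(2)=48, C_ss(4)=-144; C_tt(-3)=-450, C_tt(-2)=300, C_tt(2)=-300, C_tt(3)=450.
Local maxima occur where both diagonal entries negative: (1, -3), (1, 2), (4, -3), (4, 2). Count: 4.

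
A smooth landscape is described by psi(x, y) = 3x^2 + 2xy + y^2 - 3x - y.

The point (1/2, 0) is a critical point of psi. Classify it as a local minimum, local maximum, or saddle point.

local minimum

The Hessian of psi is constant: H = [[6, 2], [2, 2]].
det(H) = 6·2 − 2² = 8.
det(H) > 0 and tr(H) = 8 > 0, so H is positive definite and the point is a local minimum.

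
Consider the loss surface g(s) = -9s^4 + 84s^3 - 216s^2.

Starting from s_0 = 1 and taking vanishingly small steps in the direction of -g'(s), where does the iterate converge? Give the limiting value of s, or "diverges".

3

g'(s) = -36s(s - 4)(s - 3), so g'(1) = -216.
Gradient descent moves in the -g' direction, i.e. s is increasing.
The nearest critical point in that direction is s = 3, where g'' = 108 > 0 (a local minimum). The iterate converges there.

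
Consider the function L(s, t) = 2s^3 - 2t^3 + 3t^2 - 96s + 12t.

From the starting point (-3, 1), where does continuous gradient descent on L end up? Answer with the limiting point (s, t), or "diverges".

(4, -1)

L is separable, so gradient descent decouples: s follows -∂L/∂s, t follows -∂L/∂t.
∂L/∂s = 6(s - 4)(s + 4); at s=-3 this is -42, so s increases.
∂L/∂t = -6(t - 2)(t + 1); at t=1 this is 12, so t decreases.
s converges to its nearest critical value 4 (a local min of the s-part); t converges to -1. The iterate converges to (4, -1).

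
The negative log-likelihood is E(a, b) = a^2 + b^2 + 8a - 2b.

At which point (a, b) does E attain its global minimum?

(-4, 1)

E(a,b) separates as P(a) + Q(b), so its minimum is min P + min Q.
P'(a) = 2a + 8 vanishes at a ∈ {-4}; Q'(b) = 2b - 2 vanishes at b ∈ {1}.
Local minima of P (where P''>0): P(-4)=-16. Local minima of Q: Q(1)=-1.
So the global minimum of E is P(-4) + Q(1) = -16 − 1 = -17, attained at (-4, 1).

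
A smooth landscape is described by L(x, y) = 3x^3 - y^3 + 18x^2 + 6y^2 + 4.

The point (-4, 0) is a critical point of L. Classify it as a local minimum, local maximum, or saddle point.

The mixed partial ∂²L/∂x∂y is 0, so the Hessian at any point is diag(L_xx, L_yy) = diag(18(x + 2), 6(-y + 2)).
At (-4, 0): H = diag(-36, 12).
The eigenvalues have opposite signs, so H is indefinite: a saddle point.

saddle point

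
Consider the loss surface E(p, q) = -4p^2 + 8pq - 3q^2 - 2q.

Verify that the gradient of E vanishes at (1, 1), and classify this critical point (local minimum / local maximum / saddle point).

saddle point

∇E = (-8p + 8q, 8p - 6q - 2); substituting (1, 1) gives ∇E = (0, 0), so (1, 1) is indeed a critical point.
The Hessian of E is constant: H = [[-8, 8], [8, -6]].
det(H) = (-8)·(-6) − 8² = -16.
Since det(H) < 0, H is indefinite and the critical point is a saddle point.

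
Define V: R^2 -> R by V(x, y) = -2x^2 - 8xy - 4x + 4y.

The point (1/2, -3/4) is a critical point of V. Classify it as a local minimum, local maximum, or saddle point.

saddle point

The Hessian of V is constant: H = [[-4, -8], [-8, 0]].
det(H) = (-4)·0 − (-8)² = -64.
Since det(H) < 0, H is indefinite and the critical point is a saddle point.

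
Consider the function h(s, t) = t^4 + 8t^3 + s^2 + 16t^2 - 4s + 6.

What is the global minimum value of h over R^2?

2

h(s,t) separates as P(s) + Q(t) + 6, so its minimum is min P + min Q + 6.
P'(s) = 2s - 4 vanishes at s ∈ {2}; Q'(t) = 4t(t + 2)(t + 4) vanishes at t ∈ {-4, -2, 0}.
Local minima of P (where P''>0): P(2)=-4. Local minima of Q: Q(-4)=0, Q(0)=0.
So the global minimum of h is P(2) + Q(-4) + 6 = -4 + 0 + 6 = 2, attained at (2, -4).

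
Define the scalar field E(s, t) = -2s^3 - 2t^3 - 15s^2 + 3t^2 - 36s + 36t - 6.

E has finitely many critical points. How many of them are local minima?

E separates as a function of s plus a function of t, so ∇E=0 decouples.
∂E/∂s = -6(s + 2)(s + 3) = 0 at s ∈ {-3, -2}; ∂E/∂t = -6(t - 3)(t + 2) = 0 at t ∈ {-2, 3}.
The Hessian is diagonal: diag(E_ss, E_tt). Second derivatives: E_ss(-3)=6, E_ss(-2)=-6; E_tt(-2)=30, E_tt(3)=-30.
Local minima occur where both diagonal entries positive: (-3, -2). Count: 1.

1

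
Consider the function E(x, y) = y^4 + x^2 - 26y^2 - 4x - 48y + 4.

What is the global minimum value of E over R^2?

-352

E(x,y) separates as P(x) + Q(y) + 4, so its minimum is min P + min Q + 4.
P'(x) = 2x - 4 vanishes at x ∈ {2}; Q'(y) = 4(y - 4)(y + 1)(y + 3) vanishes at y ∈ {-3, -1, 4}.
Local minima of P (where P''>0): P(2)=-4. Local minima of Q: Q(-3)=-9, Q(4)=-352.
So the global minimum of E is P(2) + Q(4) + 4 = -4 − 352 + 4 = -352, attained at (2, 4).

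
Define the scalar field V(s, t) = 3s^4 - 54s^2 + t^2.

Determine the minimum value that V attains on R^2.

-243

V(s,t) separates as P(s) + Q(t), so its minimum is min P + min Q.
P'(s) = 12s(s - 3)(s + 3) vanishes at s ∈ {-3, 0, 3}; Q'(t) = 2t vanishes at t ∈ {0}.
Local minima of P (where P''>0): P(-3)=-243, P(3)=-243. Local minima of Q: Q(0)=0.
So the global minimum of V is P(-3) + Q(0) = -243 + 0 = -243, attained at (-3, 0).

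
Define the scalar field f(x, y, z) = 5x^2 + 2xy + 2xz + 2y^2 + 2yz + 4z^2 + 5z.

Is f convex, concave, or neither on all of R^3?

convex

f is quadratic, so its Hessian is the constant matrix H = [[10, 2, 2], [2, 4, 2], [2, 2, 8]].
Leading principal minors: 10, 36, 248.
All positive ⇒ H ≻ 0 ⇒ convex.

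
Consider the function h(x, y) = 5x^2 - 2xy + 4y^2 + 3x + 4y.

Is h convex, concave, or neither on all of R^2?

convex

h is quadratic, so its Hessian is the constant matrix H = [[10, -2], [-2, 8]].
det(H) = 76, tr(H) = 18.
det(H) > 0 and tr(H) > 0, so H is positive definite everywhere: convex.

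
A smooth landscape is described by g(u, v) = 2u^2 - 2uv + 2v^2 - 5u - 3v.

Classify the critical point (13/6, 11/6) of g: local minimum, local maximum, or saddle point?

local minimum

The Hessian of g is constant: H = [[4, -2], [-2, 4]].
det(H) = 4·4 − (-2)² = 12.
det(H) > 0 and tr(H) = 8 > 0, so H is positive definite and the point is a local minimum.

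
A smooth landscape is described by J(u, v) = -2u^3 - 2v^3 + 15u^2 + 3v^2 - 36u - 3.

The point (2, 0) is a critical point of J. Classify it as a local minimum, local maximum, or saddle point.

The mixed partial ∂²J/∂u∂v is 0, so the Hessian at any point is diag(J_uu, J_vv) = diag(6(-2u + 5), 6(-2v + 1)).
At (2, 0): H = diag(6, 6).
Both eigenvalues are positive, so H is positive definite: a local minimum.

local minimum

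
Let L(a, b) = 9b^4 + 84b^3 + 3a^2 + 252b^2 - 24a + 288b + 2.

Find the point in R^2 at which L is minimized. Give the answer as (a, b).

L(a,b) separates as P(a) + Q(b) + 2, so its minimum is min P + min Q + 2.
P'(a) = 6a - 24 vanishes at a ∈ {4}; Q'(b) = 36(b + 1)(b + 2)(b + 4) vanishes at b ∈ {-4, -2, -1}.
Local minima of P (where P''>0): P(4)=-48. Local minima of Q: Q(-4)=-192, Q(-1)=-111.
So the global minimum of L is P(4) + Q(-4) + 2 = -48 − 192 + 2 = -238, attained at (4, -4).

(4, -4)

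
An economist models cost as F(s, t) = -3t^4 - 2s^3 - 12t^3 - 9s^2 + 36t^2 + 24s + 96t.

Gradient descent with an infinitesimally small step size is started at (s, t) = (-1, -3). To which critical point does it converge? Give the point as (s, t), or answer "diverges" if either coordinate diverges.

(-4, -1)

F is separable, so gradient descent decouples: s follows -∂F/∂s, t follows -∂F/∂t.
∂F/∂s = -6(s - 1)(s + 4); at s=-1 this is 36, so s decreases.
∂F/∂t = -12(t - 2)(t + 1)(t + 4); at t=-3 this is -120, so t increases.
s converges to its nearest critical value -4 (a local min of the s-part); t converges to -1. The iterate converges to (-4, -1).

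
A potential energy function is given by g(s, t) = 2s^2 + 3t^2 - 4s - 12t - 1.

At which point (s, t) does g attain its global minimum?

g(s,t) separates as P(s) + Q(t) − 1, so its minimum is min P + min Q − 1.
P'(s) = 4s - 4 vanishes at s ∈ {1}; Q'(t) = 6(t - 2) vanishes at t ∈ {2}.
Local minima of P (where P''>0): P(1)=-2. Local minima of Q: Q(2)=-12.
So the global minimum of g is P(1) + Q(2) − 1 = -2 − 12 − 1 = -15, attained at (1, 2).

(1, 2)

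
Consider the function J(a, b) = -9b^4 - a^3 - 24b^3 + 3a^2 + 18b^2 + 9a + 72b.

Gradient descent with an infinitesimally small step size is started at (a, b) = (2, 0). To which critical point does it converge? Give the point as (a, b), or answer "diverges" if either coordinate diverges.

J is separable, so gradient descent decouples: a follows -∂J/∂a, b follows -∂J/∂b.
∂J/∂a = -3(a - 3)(a + 1); at a=2 this is 9, so a decreases.
∂J/∂b = -36(b - 1)(b + 1)(b + 2); at b=0 this is 72, so b decreases.
a converges to its nearest critical value -1 (a local min of the a-part); b converges to -1. The iterate converges to (-1, -1).

(-1, -1)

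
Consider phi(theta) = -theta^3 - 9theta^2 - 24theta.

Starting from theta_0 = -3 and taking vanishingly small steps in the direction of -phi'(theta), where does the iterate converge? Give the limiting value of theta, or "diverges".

phi'(theta) = -3(theta + 2)(theta + 4), so phi'(-3) = 3.
Gradient descent moves in the -phi' direction, i.e. theta is decreasing.
The nearest critical point in that direction is theta = -4, where phi'' = 6 > 0 (a local minimum). The iterate converges there.

-4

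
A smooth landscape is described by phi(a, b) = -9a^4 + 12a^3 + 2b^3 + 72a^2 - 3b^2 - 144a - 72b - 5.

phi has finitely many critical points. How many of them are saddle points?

3

phi separates as a function of a plus a function of b, so ∇phi=0 decouples.
∂phi/∂a = -36(a - 2)(a - 1)(a + 2) = 0 at a ∈ {-2, 1, 2}; ∂phi/∂b = 6(b - 4)(b + 3) = 0 at b ∈ {-3, 4}.
The Hessian is diagonal: diag(phi_aa, phi_bb). Second derivatives: phi_aa(-2)=-432, phi_aa(1)=108, phi_aa(2)=-144; phi_bb(-3)=-42, phi_bb(4)=42.
Saddle points occur where the two diagonal entries have opposite signs: (-2, 4), (1, -3), (2, 4). Count: 3.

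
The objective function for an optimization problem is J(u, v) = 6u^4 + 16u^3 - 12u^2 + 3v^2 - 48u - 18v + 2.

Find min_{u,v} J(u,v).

J(u,v) separates as P(u) + Q(v) + 2, so its minimum is min P + min Q + 2.
P'(u) = 24(u - 1)(u + 1)(u + 2) vanishes at u ∈ {-2, -1, 1}; Q'(v) = 6v - 18 vanishes at v ∈ {3}.
Local minima of P (where P''>0): P(-2)=16, P(1)=-38. Local minima of Q: Q(3)=-27.
So the global minimum of J is P(1) + Q(3) + 2 = -38 − 27 + 2 = -63, attained at (1, 3).

-63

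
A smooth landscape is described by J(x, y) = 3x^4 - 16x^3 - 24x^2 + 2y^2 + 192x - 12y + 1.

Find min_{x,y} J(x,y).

J(x,y) separates as P(x) + Q(y) + 1, so its minimum is min P + min Q + 1.
P'(x) = 12(x - 4)(x - 2)(x + 2) vanishes at x ∈ {-2, 2, 4}; Q'(y) = 4y - 12 vanishes at y ∈ {3}.
Local minima of P (where P''>0): P(-2)=-304, P(4)=128. Local minima of Q: Q(3)=-18.
So the global minimum of J is P(-2) + Q(3) + 1 = -304 − 18 + 1 = -321, attained at (-2, 3).

-321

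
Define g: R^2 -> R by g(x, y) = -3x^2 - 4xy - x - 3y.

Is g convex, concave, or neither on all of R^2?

g is quadratic, so its Hessian is the constant matrix H = [[-6, -4], [-4, 0]].
det(H) = -16, tr(H) = -6.
det(H) < 0, so H is indefinite: neither convex nor concave.

neither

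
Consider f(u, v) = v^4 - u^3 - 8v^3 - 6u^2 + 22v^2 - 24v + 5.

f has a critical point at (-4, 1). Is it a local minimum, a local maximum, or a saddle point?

local minimum

The mixed partial ∂²f/∂u∂v is 0, so the Hessian at any point is diag(f_uu, f_vv) = diag(-6(u + 2), 4(3v^2 - 12v + 11)).
At (-4, 1): H = diag(12, 8).
Both eigenvalues are positive, so H is positive definite: a local minimum.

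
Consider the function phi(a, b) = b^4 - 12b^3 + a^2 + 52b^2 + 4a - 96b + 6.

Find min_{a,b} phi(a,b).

-62

phi(a,b) separates as P(a) + Q(b) + 6, so its minimum is min P + min Q + 6.
P'(a) = 2a + 4 vanishes at a ∈ {-2}; Q'(b) = 4(b - 4)(b - 3)(b - 2) vanishes at b ∈ {2, 3, 4}.
Local minima of P (where P''>0): P(-2)=-4. Local minima of Q: Q(2)=-64, Q(4)=-64.
So the global minimum of phi is P(-2) + Q(2) + 6 = -4 − 64 + 6 = -62, attained at (-2, 2).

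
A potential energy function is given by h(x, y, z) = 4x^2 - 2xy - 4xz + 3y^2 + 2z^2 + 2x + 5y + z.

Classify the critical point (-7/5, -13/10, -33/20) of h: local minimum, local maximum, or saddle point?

The Hessian is constant: H = [[8, -2, -4], [-2, 6, 0], [-4, 0, 4]].
Leading principal minors: Δ₁ = 8, Δ₂ = 44, Δ₃ = 80.
All leading minors are positive, so H is positive definite: a local minimum.

local minimum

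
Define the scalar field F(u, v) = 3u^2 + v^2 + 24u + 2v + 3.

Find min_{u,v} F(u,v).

-46

F(u,v) separates as P(u) + Q(v) + 3, so its minimum is min P + min Q + 3.
P'(u) = 6u + 24 vanishes at u ∈ {-4}; Q'(v) = 2v + 2 vanishes at v ∈ {-1}.
Local minima of P (where P''>0): P(-4)=-48. Local minima of Q: Q(-1)=-1.
So the global minimum of F is P(-4) + Q(-1) + 3 = -48 − 1 + 3 = -46, attained at (-4, -1).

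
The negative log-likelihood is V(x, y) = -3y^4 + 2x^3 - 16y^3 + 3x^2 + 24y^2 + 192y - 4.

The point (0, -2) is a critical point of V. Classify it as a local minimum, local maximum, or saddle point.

The mixed partial ∂²V/∂x∂y is 0, so the Hessian at any point is diag(V_xx, V_yy) = diag(6(2x + 1), 12(-3y^2 - 8y + 4)).
At (0, -2): H = diag(6, 96).
Both eigenvalues are positive, so H is positive definite: a local minimum.

local minimum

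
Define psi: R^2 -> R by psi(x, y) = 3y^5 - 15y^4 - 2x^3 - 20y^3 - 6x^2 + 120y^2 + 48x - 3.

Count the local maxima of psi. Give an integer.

2

psi separates as a function of x plus a function of y, so ∇psi=0 decouples.
∂psi/∂x = -6(x - 2)(x + 4) = 0 at x ∈ {-4, 2}; ∂psi/∂y = 15y(y - 4)(y - 2)(y + 2) = 0 at y ∈ {-2, 0, 2, 4}.
The Hessian is diagonal: diag(psi_xx, psi_yy). Second derivatives: psi_xx(-4)=36, psi_xx(2)=-36; psi_yy(-2)=-720, psi_yy(0)=240, psi_yy(2)=-240, psi_yy(4)=720.
Local maxima occur where both diagonal entries negative: (2, -2), (2, 2). Count: 2.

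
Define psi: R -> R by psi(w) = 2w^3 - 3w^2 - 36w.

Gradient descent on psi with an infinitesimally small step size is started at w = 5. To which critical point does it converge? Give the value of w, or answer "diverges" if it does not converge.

3

psi'(w) = 6(w - 3)(w + 2), so psi'(5) = 84.
Gradient descent moves in the -psi' direction, i.e. w is decreasing.
The nearest critical point in that direction is w = 3, where psi'' = 30 > 0 (a local minimum). The iterate converges there.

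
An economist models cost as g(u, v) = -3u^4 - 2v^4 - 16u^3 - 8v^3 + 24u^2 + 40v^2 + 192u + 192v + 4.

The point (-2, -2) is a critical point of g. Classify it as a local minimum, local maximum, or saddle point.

local minimum

The mixed partial ∂²g/∂u∂v is 0, so the Hessian at any point is diag(g_uu, g_vv) = diag(12(-3u^2 - 8u + 4), 8(-3v^2 - 6v + 10)).
At (-2, -2): H = diag(96, 80).
Both eigenvalues are positive, so H is positive definite: a local minimum.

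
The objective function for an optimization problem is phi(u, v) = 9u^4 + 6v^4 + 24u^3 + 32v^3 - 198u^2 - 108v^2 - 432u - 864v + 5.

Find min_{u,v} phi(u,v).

phi(u,v) separates as P(u) + Q(v) + 5, so its minimum is min P + min Q + 5.
P'(u) = 36(u - 3)(u + 1)(u + 4) vanishes at u ∈ {-4, -1, 3}; Q'(v) = 24(v - 3)(v + 3)(v + 4) vanishes at v ∈ {-4, -3, 3}.
Local minima of P (where P''>0): P(-4)=-672, P(3)=-1701. Local minima of Q: Q(-4)=1216, Q(3)=-2214.
So the global minimum of phi is P(3) + Q(3) + 5 = -1701 − 2214 + 5 = -3910, attained at (3, 3).

-3910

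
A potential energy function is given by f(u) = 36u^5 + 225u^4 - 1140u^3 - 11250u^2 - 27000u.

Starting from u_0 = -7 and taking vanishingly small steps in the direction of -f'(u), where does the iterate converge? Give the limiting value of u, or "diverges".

diverges

f'(u) = 180(u - 5)(u + 2)(u + 3)(u + 5), so f'(-7) = 86400.
Gradient descent moves in the -f' direction, i.e. u is decreasing.
There is no critical point below u=-7, and f' keeps the same sign, so the iterate runs off to −∞.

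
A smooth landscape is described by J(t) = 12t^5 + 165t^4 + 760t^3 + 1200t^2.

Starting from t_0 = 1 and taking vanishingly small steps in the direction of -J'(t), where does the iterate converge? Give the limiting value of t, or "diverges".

J'(t) = 60t(t + 2)(t + 4)(t + 5), so J'(1) = 5400.
Gradient descent moves in the -J' direction, i.e. t is decreasing.
The nearest critical point in that direction is t = 0, where J'' = 2400 > 0 (a local minimum). The iterate converges there.

0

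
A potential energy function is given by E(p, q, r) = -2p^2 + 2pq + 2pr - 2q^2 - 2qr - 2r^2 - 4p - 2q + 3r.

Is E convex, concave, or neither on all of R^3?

E is quadratic, so its Hessian is the constant matrix H = [[-4, 2, 2], [2, -4, -2], [2, -2, -4]].
Leading principal minors: -4, 12, -32.
Signs alternate −, +, − ⇒ H ≺ 0 ⇒ concave.

concave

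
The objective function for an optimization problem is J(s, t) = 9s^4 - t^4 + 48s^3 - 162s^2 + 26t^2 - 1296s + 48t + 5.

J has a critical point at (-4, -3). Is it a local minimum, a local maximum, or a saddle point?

The mixed partial ∂²J/∂s∂t is 0, so the Hessian at any point is diag(J_ss, J_tt) = diag(36(3s^2 + 8s - 9), 4(-3t^2 + 13)).
At (-4, -3): H = diag(252, -56).
The eigenvalues have opposite signs, so H is indefinite: a saddle point.

saddle point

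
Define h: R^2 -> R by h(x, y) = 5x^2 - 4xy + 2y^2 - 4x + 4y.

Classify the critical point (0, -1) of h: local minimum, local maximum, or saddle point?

local minimum

The Hessian of h is constant: H = [[10, -4], [-4, 4]].
det(H) = 10·4 − (-4)² = 24.
det(H) > 0 and tr(H) = 14 > 0, so H is positive definite and the point is a local minimum.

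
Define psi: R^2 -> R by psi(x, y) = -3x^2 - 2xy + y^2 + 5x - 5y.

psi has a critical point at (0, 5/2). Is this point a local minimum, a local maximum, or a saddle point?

saddle point

The Hessian of psi is constant: H = [[-6, -2], [-2, 2]].
det(H) = (-6)·2 − (-2)² = -16.
Since det(H) < 0, H is indefinite and the critical point is a saddle point.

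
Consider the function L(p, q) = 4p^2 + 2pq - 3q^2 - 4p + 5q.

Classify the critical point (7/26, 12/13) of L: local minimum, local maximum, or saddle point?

saddle point

The Hessian of L is constant: H = [[8, 2], [2, -6]].
det(H) = 8·(-6) − 2² = -52.
Since det(H) < 0, H is indefinite and the critical point is a saddle point.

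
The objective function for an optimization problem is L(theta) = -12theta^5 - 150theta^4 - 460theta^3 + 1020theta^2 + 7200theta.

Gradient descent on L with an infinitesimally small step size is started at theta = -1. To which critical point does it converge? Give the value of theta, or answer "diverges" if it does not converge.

-3

L'(theta) = -60(theta - 2)(theta + 3)(theta + 4)(theta + 5), so L'(-1) = 4320.
Gradient descent moves in the -L' direction, i.e. theta is decreasing.
The nearest critical point in that direction is theta = -3, where L'' = 600 > 0 (a local minimum). The iterate converges there.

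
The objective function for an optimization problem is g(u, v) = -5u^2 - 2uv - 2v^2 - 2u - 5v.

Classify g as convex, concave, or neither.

concave

g is quadratic, so its Hessian is the constant matrix H = [[-10, -2], [-2, -4]].
det(H) = 36, tr(H) = -14.
det(H) > 0 and tr(H) < 0, so H is negative definite everywhere: concave.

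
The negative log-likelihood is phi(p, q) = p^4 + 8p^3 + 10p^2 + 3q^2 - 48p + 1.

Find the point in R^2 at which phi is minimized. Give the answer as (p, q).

(1, 0)

phi(p,q) separates as A(p) + B(q) + 1, so its minimum is min A + min B + 1.
A'(p) = 4(p - 1)(p + 3)(p + 4) vanishes at p ∈ {-4, -3, 1}; B'(q) = 6q vanishes at q ∈ {0}.
Local minima of A (where A''>0): A(-4)=96, A(1)=-29. Local minima of B: B(0)=0.
So the global minimum of phi is A(1) + B(0) + 1 = -29 + 0 + 1 = -28, attained at (1, 0).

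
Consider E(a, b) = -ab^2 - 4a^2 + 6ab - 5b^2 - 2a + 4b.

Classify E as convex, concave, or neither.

The term -ab^2 is cubic, so the Hessian is not constant.
∂²E/∂b² = -2a - 10, which takes both signs as a varies (negative for sufficiently large a). A diagonal entry of the Hessian changing sign means the Hessian is neither positive- nor negative-semidefinite on all of R^2.

neither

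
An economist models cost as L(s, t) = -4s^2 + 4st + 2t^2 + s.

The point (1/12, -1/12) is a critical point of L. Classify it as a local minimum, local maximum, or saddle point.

The Hessian of L is constant: H = [[-8, 4], [4, 4]].
det(H) = (-8)·4 − 4² = -48.
Since det(H) < 0, H is indefinite and the critical point is a saddle point.

saddle point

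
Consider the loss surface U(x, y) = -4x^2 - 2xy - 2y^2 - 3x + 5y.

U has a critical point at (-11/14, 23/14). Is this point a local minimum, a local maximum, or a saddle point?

The Hessian of U is constant: H = [[-8, -2], [-2, -4]].
det(H) = (-8)·(-4) − (-2)² = 28.
det(H) > 0 and tr(H) = -12 < 0, so H is negative definite and the point is a local maximum.

local maximum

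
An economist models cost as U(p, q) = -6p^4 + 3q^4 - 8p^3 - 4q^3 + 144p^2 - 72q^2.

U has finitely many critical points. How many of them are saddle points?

5

U separates as a function of p plus a function of q, so ∇U=0 decouples.
∂U/∂p = -24p(p - 3)(p + 4) = 0 at p ∈ {-4, 0, 3}; ∂U/∂q = 12q(q - 4)(q + 3) = 0 at q ∈ {-3, 0, 4}.
The Hessian is diagonal: diag(U_pp, U_qq). Second derivatives: U_pp(-4)=-672, U_pp(0)=288, U_pp(3)=-504; U_qq(-3)=252, U_qq(0)=-144, U_qq(4)=336.
Saddle points occur where the two diagonal entries have opposite signs: (-4, -3), (-4, 4), (0, 0), (3, -3), (3, 4). Count: 5.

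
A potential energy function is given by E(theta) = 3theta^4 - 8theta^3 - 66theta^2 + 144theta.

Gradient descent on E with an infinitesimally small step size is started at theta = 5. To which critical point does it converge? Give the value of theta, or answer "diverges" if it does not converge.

E'(theta) = 12(theta - 4)(theta - 1)(theta + 3), so E'(5) = 384.
Gradient descent moves in the -E' direction, i.e. theta is decreasing.
The nearest critical point in that direction is theta = 4, where E'' = 252 > 0 (a local minimum). The iterate converges there.

4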